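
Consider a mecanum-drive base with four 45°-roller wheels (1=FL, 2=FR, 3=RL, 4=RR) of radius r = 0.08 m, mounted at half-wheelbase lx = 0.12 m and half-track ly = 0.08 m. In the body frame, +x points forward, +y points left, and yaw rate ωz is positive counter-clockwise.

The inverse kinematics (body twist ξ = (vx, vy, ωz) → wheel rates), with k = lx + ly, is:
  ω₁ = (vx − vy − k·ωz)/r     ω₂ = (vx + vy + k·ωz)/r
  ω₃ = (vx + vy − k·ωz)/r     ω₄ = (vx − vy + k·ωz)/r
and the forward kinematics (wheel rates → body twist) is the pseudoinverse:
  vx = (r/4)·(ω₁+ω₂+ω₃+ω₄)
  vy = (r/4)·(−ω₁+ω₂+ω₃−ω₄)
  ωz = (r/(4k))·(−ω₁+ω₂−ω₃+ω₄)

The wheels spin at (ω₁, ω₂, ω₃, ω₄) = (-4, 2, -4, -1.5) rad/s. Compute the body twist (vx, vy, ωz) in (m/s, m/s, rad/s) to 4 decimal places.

k = lx + ly = 0.12 + 0.08 = 0.2000
ω₁+ω₂+ω₃+ω₄ = -7.5000  →  vx = (0.08/4)·-7.5000 = -0.1500
−ω₁+ω₂+ω₃−ω₄ = 3.5000  →  vy = (0.08/4)·3.5000 = 0.0700
−ω₁+ω₂−ω₃+ω₄ = 8.5000  →  ωz = (0.08/0.8000)·8.5000 = 0.8500

(-0.1500, 0.0700, 0.8500)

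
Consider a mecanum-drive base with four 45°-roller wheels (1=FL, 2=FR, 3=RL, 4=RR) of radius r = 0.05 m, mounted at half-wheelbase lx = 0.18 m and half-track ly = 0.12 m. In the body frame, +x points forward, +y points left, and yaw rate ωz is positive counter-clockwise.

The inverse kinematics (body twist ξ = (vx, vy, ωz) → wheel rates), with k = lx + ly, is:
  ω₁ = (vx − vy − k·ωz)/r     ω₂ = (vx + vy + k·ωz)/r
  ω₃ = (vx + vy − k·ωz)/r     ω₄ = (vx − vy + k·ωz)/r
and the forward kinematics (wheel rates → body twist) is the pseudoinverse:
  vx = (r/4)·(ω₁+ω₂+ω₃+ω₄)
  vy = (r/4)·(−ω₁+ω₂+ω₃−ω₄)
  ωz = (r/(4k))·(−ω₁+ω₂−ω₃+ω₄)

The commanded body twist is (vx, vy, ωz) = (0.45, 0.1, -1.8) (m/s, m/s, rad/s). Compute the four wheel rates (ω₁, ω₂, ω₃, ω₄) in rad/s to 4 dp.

k = lx + ly = 0.18 + 0.12 = 0.3000;  k·ωz = 0.3000·-1.8 = -0.5400
ω₁ (FL) = (vx − vy − k·ωz)/r = 0.8900/0.05 = 17.8000
ω₂ (FR) = (vx + vy + k·ωz)/r = 0.0100/0.05 = 0.2000
ω₃ (RL) = (vx + vy − k·ωz)/r = 1.0900/0.05 = 21.8000
ω₄ (RR) = (vx − vy + k·ωz)/r = -0.1900/0.05 = -3.8000

(17.8000, 0.2000, 21.8000, -3.8000)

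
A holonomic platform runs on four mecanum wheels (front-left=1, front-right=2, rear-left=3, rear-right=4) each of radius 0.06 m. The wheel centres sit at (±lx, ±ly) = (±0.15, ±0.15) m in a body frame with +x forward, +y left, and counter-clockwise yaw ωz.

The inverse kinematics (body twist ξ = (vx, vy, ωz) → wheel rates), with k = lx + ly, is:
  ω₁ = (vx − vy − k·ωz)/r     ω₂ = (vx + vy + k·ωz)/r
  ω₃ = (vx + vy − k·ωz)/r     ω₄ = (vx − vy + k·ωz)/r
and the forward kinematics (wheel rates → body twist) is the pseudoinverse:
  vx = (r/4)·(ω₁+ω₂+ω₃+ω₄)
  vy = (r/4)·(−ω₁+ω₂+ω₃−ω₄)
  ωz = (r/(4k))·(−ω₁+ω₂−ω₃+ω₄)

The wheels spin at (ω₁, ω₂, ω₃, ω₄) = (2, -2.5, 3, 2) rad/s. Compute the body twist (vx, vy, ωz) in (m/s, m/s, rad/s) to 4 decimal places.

k = lx + ly = 0.15 + 0.15 = 0.3000
ω₁+ω₂+ω₃+ω₄ = 4.5000  →  vx = (0.06/4)·4.5000 = 0.0675
−ω₁+ω₂+ω₃−ω₄ = -3.5000  →  vy = (0.06/4)·-3.5000 = -0.0525
−ω₁+ω₂−ω₃+ω₄ = -5.5000  →  ωz = (0.06/1.2000)·-5.5000 = -0.2750

(0.0675, -0.0525, -0.2750)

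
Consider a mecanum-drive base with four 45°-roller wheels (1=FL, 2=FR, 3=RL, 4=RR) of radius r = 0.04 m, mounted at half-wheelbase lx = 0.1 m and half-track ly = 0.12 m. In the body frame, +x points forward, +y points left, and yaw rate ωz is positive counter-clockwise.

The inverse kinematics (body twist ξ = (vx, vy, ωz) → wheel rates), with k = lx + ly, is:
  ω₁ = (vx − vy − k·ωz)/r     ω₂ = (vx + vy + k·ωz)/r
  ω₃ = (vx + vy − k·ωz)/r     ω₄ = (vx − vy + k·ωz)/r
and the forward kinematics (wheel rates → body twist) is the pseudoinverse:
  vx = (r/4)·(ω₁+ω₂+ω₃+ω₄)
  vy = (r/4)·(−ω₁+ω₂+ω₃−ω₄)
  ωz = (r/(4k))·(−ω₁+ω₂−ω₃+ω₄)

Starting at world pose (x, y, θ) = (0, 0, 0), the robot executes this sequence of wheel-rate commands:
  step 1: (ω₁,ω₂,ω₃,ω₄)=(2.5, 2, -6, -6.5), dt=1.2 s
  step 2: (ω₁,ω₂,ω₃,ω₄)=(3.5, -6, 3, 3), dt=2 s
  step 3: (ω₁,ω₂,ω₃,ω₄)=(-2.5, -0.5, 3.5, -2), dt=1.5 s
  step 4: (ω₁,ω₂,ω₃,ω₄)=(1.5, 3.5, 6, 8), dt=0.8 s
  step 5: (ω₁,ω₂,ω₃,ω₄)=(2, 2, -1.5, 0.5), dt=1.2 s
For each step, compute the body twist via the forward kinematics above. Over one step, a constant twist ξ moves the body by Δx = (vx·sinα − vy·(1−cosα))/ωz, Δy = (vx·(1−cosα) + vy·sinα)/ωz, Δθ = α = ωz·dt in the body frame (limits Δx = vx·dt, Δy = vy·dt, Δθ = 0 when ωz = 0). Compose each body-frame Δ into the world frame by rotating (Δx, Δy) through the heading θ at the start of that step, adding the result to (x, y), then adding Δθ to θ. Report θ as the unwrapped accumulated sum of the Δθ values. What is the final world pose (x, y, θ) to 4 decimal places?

(0.0353, -0.2930, -0.9023)

step 1: ξ=(vx,vy,ωz)=(-0.0800, 0.0000, -0.0455), dt=1.2 → body Δ=(-0.0960, 0.0026, -0.0545) → world pose (-0.0960, 0.0026, -0.0545)
step 2: ξ=(vx,vy,ωz)=(0.0350, -0.0950, -0.4318), dt=2.0 → body Δ=(-0.0155, -0.1956, -0.8636) → world pose (-0.1220, -0.1919, -0.9182)
step 3: ξ=(vx,vy,ωz)=(-0.0150, 0.0750, -0.1591), dt=1.5 → body Δ=(-0.0089, 0.1141, -0.2386) → world pose (-0.0368, -0.1155, -1.1568)
step 4: ξ=(vx,vy,ωz)=(0.1900, 0.0000, 0.1818), dt=0.8 → body Δ=(0.1515, 0.0110, 0.1455) → world pose (0.0342, -0.2497, -1.0114)
step 5: ξ=(vx,vy,ωz)=(0.0300, -0.0200, 0.0909), dt=1.2 → body Δ=(0.0372, -0.0220, 0.1091) → world pose (0.0353, -0.2930, -0.9023)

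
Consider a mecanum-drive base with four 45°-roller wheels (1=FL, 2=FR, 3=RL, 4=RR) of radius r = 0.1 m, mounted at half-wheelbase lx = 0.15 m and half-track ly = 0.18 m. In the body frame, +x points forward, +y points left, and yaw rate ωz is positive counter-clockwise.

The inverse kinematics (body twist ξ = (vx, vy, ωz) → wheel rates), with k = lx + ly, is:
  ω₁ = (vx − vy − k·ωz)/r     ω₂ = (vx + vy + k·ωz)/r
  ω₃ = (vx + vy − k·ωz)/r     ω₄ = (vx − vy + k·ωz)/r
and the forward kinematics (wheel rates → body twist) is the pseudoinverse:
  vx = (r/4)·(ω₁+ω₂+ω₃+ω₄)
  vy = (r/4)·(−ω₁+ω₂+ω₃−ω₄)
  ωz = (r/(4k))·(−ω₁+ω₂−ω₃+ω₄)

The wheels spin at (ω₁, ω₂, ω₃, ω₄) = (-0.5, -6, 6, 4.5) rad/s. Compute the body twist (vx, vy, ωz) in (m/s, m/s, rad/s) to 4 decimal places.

(0.1000, -0.1000, -0.5303)

k = lx + ly = 0.15 + 0.18 = 0.3300
ω₁+ω₂+ω₃+ω₄ = 4.0000  →  vx = (0.1/4)·4.0000 = 0.1000
−ω₁+ω₂+ω₃−ω₄ = -4.0000  →  vy = (0.1/4)·-4.0000 = -0.1000
−ω₁+ω₂−ω₃+ω₄ = -7.0000  →  ωz = (0.1/1.3200)·-7.0000 = -0.5303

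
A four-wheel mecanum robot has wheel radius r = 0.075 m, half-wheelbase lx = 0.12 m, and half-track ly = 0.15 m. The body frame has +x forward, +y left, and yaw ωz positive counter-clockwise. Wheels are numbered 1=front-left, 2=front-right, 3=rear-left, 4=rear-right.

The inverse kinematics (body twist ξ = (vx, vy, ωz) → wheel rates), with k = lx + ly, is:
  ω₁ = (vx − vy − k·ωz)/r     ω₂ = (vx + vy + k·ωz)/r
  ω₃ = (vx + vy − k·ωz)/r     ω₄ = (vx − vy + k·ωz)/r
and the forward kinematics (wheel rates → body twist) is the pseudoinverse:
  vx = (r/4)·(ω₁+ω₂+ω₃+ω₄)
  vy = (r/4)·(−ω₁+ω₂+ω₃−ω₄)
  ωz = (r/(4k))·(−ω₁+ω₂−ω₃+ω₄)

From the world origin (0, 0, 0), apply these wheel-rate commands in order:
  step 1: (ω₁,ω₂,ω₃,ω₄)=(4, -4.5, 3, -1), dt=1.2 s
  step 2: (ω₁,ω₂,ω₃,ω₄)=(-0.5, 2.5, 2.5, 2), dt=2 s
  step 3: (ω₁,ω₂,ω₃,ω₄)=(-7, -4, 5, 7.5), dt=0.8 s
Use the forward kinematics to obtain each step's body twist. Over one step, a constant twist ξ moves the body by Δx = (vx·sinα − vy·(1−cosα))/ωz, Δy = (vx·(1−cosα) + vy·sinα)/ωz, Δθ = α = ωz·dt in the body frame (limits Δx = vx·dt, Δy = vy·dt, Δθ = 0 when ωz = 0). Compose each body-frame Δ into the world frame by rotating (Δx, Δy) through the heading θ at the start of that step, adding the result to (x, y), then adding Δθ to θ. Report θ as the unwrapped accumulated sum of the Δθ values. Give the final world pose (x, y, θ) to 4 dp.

step 1: ξ=(vx,vy,ωz)=(0.0281, -0.0844, -0.8681), dt=1.2 → body Δ=(-0.0202, -0.1000, -1.0417) → world pose (-0.0202, -0.1000, -1.0417)
step 2: ξ=(vx,vy,ωz)=(0.1219, 0.0656, 0.1736), dt=2.0 → body Δ=(0.2163, 0.1705, 0.3472) → world pose (0.2362, -0.2006, -0.6944)
step 3: ξ=(vx,vy,ωz)=(0.0281, 0.0094, 0.3819), dt=0.8 → body Δ=(0.0210, 0.0108, 0.3056) → world pose (0.2593, -0.2058, -0.3889)

(0.2593, -0.2058, -0.3889)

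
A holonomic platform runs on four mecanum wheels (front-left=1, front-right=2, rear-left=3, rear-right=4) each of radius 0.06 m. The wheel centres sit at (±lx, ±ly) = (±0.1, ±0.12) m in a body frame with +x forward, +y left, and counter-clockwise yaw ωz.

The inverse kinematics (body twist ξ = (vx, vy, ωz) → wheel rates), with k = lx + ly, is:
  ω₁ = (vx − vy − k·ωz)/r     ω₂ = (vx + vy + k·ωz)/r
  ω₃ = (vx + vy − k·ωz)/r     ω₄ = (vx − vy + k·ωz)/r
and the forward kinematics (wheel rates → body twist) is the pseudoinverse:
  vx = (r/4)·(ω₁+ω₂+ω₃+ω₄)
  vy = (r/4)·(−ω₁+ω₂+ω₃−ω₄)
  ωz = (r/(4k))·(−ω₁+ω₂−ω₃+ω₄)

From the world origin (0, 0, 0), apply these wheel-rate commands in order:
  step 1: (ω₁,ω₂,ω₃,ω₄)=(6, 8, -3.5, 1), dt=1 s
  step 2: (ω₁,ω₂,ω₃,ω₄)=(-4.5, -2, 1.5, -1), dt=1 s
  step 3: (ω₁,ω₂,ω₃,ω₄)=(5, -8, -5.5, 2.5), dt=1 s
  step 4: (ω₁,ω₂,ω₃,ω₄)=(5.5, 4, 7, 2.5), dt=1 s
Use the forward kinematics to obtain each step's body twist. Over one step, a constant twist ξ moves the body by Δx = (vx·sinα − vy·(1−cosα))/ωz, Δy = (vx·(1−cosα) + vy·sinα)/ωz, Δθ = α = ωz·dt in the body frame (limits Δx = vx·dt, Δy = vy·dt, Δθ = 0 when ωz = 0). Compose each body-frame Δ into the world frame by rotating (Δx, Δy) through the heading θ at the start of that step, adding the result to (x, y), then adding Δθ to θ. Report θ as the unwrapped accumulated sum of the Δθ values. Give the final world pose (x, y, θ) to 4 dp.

(0.3459, -0.2800, -0.3068)

step 1: ξ=(vx,vy,ωz)=(0.1725, -0.0375, 0.4432), dt=1.0 → body Δ=(0.1751, 0.0013, 0.4432) → world pose (0.1751, 0.0013, 0.4432)
step 2: ξ=(vx,vy,ωz)=(-0.0900, 0.0750, 0.0000), dt=1.0 → body Δ=(-0.0900, 0.0750, 0.0000) → world pose (0.0616, 0.0305, 0.4432)
step 3: ξ=(vx,vy,ωz)=(-0.0900, -0.3150, -0.3409), dt=1.0 → body Δ=(-0.1414, -0.2937, -0.3409) → world pose (0.0598, -0.2955, 0.1023)
step 4: ξ=(vx,vy,ωz)=(0.2850, 0.0450, -0.4091), dt=1.0 → body Δ=(0.2862, -0.0137, -0.4091) → world pose (0.3459, -0.2800, -0.3068)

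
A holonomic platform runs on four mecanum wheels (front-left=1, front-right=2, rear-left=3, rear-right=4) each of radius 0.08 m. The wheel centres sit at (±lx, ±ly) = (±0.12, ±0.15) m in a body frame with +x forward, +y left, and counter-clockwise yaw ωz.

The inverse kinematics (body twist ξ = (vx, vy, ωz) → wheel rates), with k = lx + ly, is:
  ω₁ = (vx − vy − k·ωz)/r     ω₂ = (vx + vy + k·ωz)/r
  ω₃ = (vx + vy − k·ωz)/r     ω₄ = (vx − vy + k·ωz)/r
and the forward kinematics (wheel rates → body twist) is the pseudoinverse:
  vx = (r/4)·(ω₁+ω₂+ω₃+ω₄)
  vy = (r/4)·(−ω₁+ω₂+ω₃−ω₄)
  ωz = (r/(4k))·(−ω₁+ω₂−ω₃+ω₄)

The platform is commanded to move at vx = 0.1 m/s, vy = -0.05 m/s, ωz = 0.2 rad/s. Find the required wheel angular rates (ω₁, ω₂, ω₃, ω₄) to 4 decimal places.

k = lx + ly = 0.12 + 0.15 = 0.2700;  k·ωz = 0.2700·0.2 = 0.0540
ω₁ (FL) = (vx − vy − k·ωz)/r = 0.0960/0.08 = 1.2000
ω₂ (FR) = (vx + vy + k·ωz)/r = 0.1040/0.08 = 1.3000
ω₃ (RL) = (vx + vy − k·ωz)/r = -0.0040/0.08 = -0.0500
ω₄ (RR) = (vx − vy + k·ωz)/r = 0.2040/0.08 = 2.5500

(1.2000, 1.3000, -0.0500, 2.5500)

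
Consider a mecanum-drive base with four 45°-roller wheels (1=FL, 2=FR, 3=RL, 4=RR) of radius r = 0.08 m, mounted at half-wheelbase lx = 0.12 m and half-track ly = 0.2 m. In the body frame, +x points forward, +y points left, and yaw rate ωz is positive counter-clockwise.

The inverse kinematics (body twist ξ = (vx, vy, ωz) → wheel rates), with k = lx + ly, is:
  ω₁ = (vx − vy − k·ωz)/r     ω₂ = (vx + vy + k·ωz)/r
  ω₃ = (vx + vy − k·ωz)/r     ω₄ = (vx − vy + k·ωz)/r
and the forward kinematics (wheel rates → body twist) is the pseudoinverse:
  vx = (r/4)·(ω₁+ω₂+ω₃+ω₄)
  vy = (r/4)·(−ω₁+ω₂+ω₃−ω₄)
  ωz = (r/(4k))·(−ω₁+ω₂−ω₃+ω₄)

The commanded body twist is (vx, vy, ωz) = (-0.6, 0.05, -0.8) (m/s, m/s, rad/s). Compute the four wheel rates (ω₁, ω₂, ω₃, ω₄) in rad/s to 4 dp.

(-4.9250, -10.0750, -3.6750, -11.3250)

k = lx + ly = 0.12 + 0.2 = 0.3200;  k·ωz = 0.3200·-0.8 = -0.2560
ω₁ (FL) = (vx − vy − k·ωz)/r = -0.3940/0.08 = -4.9250
ω₂ (FR) = (vx + vy + k·ωz)/r = -0.8060/0.08 = -10.0750
ω₃ (RL) = (vx + vy − k·ωz)/r = -0.2940/0.08 = -3.6750
ω₄ (RR) = (vx − vy + k·ωz)/r = -0.9060/0.08 = -11.3250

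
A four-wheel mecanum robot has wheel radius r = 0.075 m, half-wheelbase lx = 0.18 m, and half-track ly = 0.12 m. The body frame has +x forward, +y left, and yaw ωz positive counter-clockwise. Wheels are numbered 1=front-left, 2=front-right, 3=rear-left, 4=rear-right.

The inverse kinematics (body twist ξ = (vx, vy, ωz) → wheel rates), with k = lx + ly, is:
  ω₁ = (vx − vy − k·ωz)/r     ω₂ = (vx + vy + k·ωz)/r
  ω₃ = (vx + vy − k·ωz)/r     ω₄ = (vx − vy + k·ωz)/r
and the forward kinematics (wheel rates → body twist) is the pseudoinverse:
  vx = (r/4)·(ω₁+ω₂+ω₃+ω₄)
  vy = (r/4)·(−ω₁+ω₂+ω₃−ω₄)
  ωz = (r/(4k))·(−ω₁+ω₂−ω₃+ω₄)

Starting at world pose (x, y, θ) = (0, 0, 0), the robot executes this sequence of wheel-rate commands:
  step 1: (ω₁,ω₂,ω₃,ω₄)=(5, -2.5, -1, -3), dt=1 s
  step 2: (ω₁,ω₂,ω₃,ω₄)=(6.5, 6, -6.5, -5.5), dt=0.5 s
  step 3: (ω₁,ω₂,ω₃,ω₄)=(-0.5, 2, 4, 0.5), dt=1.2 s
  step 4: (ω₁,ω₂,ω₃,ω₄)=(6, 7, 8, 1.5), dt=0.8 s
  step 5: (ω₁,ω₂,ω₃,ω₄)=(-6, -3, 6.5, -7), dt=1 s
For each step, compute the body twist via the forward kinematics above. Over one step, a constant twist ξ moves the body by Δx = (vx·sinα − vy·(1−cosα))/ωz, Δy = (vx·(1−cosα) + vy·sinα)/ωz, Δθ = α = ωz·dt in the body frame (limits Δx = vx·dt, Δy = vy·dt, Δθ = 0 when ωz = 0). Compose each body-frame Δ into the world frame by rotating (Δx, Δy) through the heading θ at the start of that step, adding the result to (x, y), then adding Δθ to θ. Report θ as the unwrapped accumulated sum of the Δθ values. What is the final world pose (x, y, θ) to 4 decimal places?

(0.6792, 0.0290, -1.5844)

step 1: ξ=(vx,vy,ωz)=(-0.0281, -0.1031, -0.5938), dt=1.0 → body Δ=(-0.0562, -0.0891, -0.5938) → world pose (-0.0562, -0.0891, -0.5938)
step 2: ξ=(vx,vy,ωz)=(0.0094, -0.0281, 0.0312), dt=0.5 → body Δ=(0.0048, -0.0140, 0.0156) → world pose (-0.0601, -0.1034, -0.5781)
step 3: ξ=(vx,vy,ωz)=(0.1125, 0.1125, -0.0625), dt=1.2 → body Δ=(0.1399, 0.1298, -0.0750) → world pose (0.1280, -0.0711, -0.6531)
step 4: ξ=(vx,vy,ωz)=(0.4219, 0.1406, -0.3438), dt=0.8 → body Δ=(0.3486, 0.0650, -0.2750) → world pose (0.4444, -0.2314, -0.9281)
step 5: ξ=(vx,vy,ωz)=(-0.1781, 0.3094, -0.6562), dt=1.0 → body Δ=(-0.0677, 0.3440, -0.6562) → world pose (0.6792, 0.0290, -1.5844)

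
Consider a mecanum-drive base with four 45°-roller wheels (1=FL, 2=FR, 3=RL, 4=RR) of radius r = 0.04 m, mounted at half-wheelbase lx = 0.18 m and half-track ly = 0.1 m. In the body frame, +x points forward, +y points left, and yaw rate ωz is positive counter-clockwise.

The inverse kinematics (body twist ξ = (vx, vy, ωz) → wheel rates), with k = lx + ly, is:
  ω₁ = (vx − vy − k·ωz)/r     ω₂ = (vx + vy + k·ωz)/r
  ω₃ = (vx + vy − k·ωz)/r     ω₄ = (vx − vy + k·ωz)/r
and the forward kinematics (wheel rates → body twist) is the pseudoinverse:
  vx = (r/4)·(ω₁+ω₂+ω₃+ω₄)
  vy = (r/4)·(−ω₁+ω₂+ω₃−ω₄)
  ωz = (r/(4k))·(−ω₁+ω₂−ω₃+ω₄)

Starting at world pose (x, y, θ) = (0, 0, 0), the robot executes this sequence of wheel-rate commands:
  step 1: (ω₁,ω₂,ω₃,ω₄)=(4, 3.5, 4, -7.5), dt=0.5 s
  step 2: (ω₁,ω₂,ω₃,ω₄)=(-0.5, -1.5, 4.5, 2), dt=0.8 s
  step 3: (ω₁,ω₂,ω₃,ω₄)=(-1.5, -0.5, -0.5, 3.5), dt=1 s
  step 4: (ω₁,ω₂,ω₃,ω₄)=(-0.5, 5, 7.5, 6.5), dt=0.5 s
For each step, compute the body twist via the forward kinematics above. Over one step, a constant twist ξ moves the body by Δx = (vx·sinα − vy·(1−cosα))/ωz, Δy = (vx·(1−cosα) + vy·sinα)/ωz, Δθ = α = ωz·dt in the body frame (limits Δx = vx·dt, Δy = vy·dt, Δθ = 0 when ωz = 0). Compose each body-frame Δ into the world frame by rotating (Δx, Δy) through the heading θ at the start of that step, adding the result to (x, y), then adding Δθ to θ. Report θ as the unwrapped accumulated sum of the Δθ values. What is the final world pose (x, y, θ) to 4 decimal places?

(0.1618, 0.0467, -0.0554)

step 1: ξ=(vx,vy,ωz)=(0.0400, 0.1100, -0.4286), dt=0.5 → body Δ=(0.0257, 0.0524, -0.2143) → world pose (0.0257, 0.0524, -0.2143)
step 2: ξ=(vx,vy,ωz)=(0.0450, 0.0150, -0.1250), dt=0.8 → body Δ=(0.0365, 0.0102, -0.1000) → world pose (0.0636, 0.0546, -0.3143)
step 3: ξ=(vx,vy,ωz)=(0.0100, -0.0300, 0.1786), dt=1.0 → body Δ=(0.0126, -0.0290, 0.1786) → world pose (0.0666, 0.0232, -0.1357)
step 4: ξ=(vx,vy,ωz)=(0.1850, 0.0650, 0.1607), dt=0.5 → body Δ=(0.0911, 0.0362, 0.0804) → world pose (0.1618, 0.0467, -0.0554)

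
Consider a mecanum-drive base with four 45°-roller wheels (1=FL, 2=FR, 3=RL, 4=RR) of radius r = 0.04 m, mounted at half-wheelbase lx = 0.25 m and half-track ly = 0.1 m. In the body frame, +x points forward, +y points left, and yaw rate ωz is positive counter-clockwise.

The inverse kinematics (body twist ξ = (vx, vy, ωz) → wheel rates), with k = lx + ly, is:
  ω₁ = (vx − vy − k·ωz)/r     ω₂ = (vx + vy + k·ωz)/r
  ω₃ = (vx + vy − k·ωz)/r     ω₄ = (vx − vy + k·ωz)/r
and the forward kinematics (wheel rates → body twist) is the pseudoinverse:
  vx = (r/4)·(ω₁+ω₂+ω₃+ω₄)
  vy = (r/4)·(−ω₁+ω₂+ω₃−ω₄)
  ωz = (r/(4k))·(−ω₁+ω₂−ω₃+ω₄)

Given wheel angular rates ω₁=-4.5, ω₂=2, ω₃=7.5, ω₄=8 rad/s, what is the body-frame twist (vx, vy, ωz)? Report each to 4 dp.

k = lx + ly = 0.25 + 0.1 = 0.3500
ω₁+ω₂+ω₃+ω₄ = 13.0000  →  vx = (0.04/4)·13.0000 = 0.1300
−ω₁+ω₂+ω₃−ω₄ = 6.0000  →  vy = (0.04/4)·6.0000 = 0.0600
−ω₁+ω₂−ω₃+ω₄ = 7.0000  →  ωz = (0.04/1.4000)·7.0000 = 0.2000

(0.1300, 0.0600, 0.2000)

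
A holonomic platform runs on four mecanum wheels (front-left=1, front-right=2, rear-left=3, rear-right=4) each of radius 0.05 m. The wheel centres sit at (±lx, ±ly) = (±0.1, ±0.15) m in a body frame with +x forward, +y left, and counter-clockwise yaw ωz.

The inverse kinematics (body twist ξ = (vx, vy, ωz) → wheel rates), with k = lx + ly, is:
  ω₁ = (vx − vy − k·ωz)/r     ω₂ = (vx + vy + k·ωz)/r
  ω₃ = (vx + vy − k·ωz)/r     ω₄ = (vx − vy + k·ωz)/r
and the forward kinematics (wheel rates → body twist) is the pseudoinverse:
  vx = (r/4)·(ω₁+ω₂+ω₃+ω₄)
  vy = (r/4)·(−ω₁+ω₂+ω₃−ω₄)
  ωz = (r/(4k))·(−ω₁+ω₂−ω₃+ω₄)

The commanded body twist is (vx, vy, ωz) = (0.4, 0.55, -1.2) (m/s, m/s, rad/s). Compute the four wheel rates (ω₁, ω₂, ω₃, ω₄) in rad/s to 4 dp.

(3.0000, 13.0000, 25.0000, -9.0000)

k = lx + ly = 0.1 + 0.15 = 0.2500;  k·ωz = 0.2500·-1.2 = -0.3000
ω₁ (FL) = (vx − vy − k·ωz)/r = 0.1500/0.05 = 3.0000
ω₂ (FR) = (vx + vy + k·ωz)/r = 0.6500/0.05 = 13.0000
ω₃ (RL) = (vx + vy − k·ωz)/r = 1.2500/0.05 = 25.0000
ω₄ (RR) = (vx − vy + k·ωz)/r = -0.4500/0.05 = -9.0000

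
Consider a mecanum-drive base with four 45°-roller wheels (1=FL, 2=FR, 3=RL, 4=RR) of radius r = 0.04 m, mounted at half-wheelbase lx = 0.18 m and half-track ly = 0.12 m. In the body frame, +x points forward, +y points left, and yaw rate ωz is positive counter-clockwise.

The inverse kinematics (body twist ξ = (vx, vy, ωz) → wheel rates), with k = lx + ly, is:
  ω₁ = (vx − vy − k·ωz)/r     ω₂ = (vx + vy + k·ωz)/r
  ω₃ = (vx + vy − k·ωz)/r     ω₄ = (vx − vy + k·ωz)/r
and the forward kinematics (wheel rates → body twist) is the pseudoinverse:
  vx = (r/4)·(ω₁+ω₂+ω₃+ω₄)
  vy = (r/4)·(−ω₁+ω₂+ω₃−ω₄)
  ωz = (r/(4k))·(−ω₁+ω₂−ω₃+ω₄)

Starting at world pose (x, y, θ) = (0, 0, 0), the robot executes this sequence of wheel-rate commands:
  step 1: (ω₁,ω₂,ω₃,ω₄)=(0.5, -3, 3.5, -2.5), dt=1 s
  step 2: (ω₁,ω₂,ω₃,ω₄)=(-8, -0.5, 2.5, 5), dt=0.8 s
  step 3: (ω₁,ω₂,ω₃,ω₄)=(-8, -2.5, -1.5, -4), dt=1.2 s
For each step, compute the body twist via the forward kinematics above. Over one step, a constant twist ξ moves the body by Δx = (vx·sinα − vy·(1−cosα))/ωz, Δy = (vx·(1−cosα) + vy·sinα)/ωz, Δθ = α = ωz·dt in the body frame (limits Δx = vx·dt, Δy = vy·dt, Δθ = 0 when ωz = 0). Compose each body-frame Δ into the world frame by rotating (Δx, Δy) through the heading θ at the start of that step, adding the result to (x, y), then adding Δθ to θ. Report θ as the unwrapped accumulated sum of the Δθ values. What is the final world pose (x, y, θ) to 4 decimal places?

step 1: ξ=(vx,vy,ωz)=(-0.0150, 0.0250, -0.3167), dt=1.0 → body Δ=(-0.0108, 0.0269, -0.3167) → world pose (-0.0108, 0.0269, -0.3167)
step 2: ξ=(vx,vy,ωz)=(-0.0100, 0.0500, 0.3333), dt=0.8 → body Δ=(-0.0132, 0.0385, 0.2667) → world pose (-0.0114, 0.0676, -0.0500)
step 3: ξ=(vx,vy,ωz)=(-0.1600, 0.0800, 0.1000), dt=1.2 → body Δ=(-0.1973, 0.0843, 0.1200) → world pose (-0.2042, 0.1616, 0.0700)

(-0.2042, 0.1616, 0.0700)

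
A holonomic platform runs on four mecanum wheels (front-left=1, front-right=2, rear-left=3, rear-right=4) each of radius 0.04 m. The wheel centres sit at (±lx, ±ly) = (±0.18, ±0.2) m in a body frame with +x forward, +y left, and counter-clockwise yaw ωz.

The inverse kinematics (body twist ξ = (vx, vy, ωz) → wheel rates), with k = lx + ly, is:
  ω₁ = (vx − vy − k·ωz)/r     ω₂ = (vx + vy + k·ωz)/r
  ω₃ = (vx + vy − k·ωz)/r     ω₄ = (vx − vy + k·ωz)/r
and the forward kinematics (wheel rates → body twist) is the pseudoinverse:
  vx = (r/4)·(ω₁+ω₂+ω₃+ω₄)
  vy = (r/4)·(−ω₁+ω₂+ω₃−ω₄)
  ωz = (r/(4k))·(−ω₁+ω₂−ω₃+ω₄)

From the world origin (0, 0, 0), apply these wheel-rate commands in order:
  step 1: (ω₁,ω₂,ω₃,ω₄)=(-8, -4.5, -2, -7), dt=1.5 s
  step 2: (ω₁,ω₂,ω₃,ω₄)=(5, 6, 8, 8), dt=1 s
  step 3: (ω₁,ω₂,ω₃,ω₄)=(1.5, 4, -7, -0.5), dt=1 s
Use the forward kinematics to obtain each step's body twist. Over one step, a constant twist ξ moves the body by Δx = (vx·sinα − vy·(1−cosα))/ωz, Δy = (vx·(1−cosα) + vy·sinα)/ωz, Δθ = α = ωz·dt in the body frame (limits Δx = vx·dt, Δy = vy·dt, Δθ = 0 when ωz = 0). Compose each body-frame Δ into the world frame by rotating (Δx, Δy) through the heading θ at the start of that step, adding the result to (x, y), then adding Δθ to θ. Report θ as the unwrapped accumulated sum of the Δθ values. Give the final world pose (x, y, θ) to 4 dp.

step 1: ξ=(vx,vy,ωz)=(-0.2150, 0.0850, -0.0395), dt=1.5 → body Δ=(-0.3185, 0.1370, -0.0592) → world pose (-0.3185, 0.1370, -0.0592)
step 2: ξ=(vx,vy,ωz)=(0.2700, 0.0100, 0.0263), dt=1.0 → body Δ=(0.2698, 0.0136, 0.0263) → world pose (-0.0484, 0.1345, -0.0329)
step 3: ξ=(vx,vy,ωz)=(-0.0200, -0.0400, 0.2368), dt=1.0 → body Δ=(-0.0151, -0.0420, 0.2368) → world pose (-0.0648, 0.0931, 0.2039)

(-0.0648, 0.0931, 0.2039)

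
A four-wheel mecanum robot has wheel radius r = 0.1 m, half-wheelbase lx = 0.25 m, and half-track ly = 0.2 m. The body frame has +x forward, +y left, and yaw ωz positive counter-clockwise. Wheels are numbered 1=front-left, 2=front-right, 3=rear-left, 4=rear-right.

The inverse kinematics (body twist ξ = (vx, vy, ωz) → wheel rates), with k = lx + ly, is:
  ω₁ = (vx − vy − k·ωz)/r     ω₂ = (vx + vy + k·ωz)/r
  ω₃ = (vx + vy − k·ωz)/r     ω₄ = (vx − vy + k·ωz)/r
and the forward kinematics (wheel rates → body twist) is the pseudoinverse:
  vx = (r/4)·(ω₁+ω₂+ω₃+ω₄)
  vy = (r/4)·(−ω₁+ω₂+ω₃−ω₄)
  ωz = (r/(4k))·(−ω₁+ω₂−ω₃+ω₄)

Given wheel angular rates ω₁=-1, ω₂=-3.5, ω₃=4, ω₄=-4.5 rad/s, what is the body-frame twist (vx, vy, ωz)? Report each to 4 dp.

(-0.1250, 0.1500, -0.6111)

k = lx + ly = 0.25 + 0.2 = 0.4500
ω₁+ω₂+ω₃+ω₄ = -5.0000  →  vx = (0.1/4)·-5.0000 = -0.1250
−ω₁+ω₂+ω₃−ω₄ = 6.0000  →  vy = (0.1/4)·6.0000 = 0.1500
−ω₁+ω₂−ω₃+ω₄ = -11.0000  →  ωz = (0.1/1.8000)·-11.0000 = -0.6111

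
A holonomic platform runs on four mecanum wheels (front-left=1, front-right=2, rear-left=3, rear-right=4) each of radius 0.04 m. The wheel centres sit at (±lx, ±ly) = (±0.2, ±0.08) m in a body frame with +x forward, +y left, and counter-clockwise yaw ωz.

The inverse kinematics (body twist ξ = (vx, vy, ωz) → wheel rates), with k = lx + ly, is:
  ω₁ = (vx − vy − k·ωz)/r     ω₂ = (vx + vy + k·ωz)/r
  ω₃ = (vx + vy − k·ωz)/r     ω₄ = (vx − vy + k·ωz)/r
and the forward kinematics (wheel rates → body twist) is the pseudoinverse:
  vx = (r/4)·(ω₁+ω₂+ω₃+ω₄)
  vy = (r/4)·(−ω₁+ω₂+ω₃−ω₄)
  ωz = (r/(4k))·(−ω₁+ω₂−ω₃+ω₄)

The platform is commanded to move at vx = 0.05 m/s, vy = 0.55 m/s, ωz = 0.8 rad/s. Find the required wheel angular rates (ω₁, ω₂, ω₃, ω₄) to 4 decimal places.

(-18.1000, 20.6000, 9.4000, -6.9000)

k = lx + ly = 0.2 + 0.08 = 0.2800;  k·ωz = 0.2800·0.8 = 0.2240
ω₁ (FL) = (vx − vy − k·ωz)/r = -0.7240/0.04 = -18.1000
ω₂ (FR) = (vx + vy + k·ωz)/r = 0.8240/0.04 = 20.6000
ω₃ (RL) = (vx + vy − k·ωz)/r = 0.3760/0.04 = 9.4000
ω₄ (RR) = (vx − vy + k·ωz)/r = -0.2760/0.04 = -6.9000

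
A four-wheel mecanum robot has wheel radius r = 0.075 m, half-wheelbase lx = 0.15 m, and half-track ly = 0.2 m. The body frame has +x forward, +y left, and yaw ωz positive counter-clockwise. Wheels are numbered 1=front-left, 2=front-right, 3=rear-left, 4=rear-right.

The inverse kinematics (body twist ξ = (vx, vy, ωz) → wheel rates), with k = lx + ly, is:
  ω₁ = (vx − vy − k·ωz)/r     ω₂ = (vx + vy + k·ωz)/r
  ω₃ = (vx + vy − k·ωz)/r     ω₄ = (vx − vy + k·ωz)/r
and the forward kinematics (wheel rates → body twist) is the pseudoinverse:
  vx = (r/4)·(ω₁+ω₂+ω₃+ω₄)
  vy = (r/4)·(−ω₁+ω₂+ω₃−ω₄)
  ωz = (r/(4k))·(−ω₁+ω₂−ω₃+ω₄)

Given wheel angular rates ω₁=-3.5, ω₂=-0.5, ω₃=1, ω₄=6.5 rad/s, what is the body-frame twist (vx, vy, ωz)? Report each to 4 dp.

(0.0656, -0.0469, 0.4554)

k = lx + ly = 0.15 + 0.2 = 0.3500
ω₁+ω₂+ω₃+ω₄ = 3.5000  →  vx = (0.075/4)·3.5000 = 0.0656
−ω₁+ω₂+ω₃−ω₄ = -2.5000  →  vy = (0.075/4)·-2.5000 = -0.0469
−ω₁+ω₂−ω₃+ω₄ = 8.5000  →  ωz = (0.075/1.4000)·8.5000 = 0.4554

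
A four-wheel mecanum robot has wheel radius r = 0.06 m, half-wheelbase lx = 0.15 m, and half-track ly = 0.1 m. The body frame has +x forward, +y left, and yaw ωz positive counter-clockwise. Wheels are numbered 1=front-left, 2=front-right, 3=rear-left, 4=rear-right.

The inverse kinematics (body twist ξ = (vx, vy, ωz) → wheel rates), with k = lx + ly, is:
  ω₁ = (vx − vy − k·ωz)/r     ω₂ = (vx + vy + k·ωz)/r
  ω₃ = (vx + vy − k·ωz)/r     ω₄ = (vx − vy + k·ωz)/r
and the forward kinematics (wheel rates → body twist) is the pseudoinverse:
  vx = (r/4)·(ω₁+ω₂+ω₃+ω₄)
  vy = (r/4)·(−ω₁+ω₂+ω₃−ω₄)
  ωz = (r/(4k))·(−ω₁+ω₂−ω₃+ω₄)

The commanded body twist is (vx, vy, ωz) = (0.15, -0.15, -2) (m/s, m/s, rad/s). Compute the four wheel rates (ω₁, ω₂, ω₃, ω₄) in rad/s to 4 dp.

(13.3333, -8.3333, 8.3333, -3.3333)

k = lx + ly = 0.15 + 0.1 = 0.2500;  k·ωz = 0.2500·-2 = -0.5000
ω₁ (FL) = (vx − vy − k·ωz)/r = 0.8000/0.06 = 13.3333
ω₂ (FR) = (vx + vy + k·ωz)/r = -0.5000/0.06 = -8.3333
ω₃ (RL) = (vx + vy − k·ωz)/r = 0.5000/0.06 = 8.3333
ω₄ (RR) = (vx − vy + k·ωz)/r = -0.2000/0.06 = -3.3333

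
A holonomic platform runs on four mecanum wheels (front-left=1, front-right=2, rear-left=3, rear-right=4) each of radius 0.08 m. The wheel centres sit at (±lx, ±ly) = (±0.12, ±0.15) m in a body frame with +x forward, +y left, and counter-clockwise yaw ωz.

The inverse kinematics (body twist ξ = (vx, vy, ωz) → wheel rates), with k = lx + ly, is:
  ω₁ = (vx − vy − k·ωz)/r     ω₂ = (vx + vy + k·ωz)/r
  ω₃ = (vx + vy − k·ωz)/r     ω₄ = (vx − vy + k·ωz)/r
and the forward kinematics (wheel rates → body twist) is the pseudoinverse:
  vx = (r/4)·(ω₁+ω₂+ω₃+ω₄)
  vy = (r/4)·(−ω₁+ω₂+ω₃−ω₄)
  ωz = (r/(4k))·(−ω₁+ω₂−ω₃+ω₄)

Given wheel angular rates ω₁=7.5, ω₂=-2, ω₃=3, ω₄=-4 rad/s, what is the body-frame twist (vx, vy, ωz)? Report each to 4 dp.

(0.0900, -0.0500, -1.2222)

k = lx + ly = 0.12 + 0.15 = 0.2700
ω₁+ω₂+ω₃+ω₄ = 4.5000  →  vx = (0.08/4)·4.5000 = 0.0900
−ω₁+ω₂+ω₃−ω₄ = -2.5000  →  vy = (0.08/4)·-2.5000 = -0.0500
−ω₁+ω₂−ω₃+ω₄ = -16.5000  →  ωz = (0.08/1.0800)·-16.5000 = -1.2222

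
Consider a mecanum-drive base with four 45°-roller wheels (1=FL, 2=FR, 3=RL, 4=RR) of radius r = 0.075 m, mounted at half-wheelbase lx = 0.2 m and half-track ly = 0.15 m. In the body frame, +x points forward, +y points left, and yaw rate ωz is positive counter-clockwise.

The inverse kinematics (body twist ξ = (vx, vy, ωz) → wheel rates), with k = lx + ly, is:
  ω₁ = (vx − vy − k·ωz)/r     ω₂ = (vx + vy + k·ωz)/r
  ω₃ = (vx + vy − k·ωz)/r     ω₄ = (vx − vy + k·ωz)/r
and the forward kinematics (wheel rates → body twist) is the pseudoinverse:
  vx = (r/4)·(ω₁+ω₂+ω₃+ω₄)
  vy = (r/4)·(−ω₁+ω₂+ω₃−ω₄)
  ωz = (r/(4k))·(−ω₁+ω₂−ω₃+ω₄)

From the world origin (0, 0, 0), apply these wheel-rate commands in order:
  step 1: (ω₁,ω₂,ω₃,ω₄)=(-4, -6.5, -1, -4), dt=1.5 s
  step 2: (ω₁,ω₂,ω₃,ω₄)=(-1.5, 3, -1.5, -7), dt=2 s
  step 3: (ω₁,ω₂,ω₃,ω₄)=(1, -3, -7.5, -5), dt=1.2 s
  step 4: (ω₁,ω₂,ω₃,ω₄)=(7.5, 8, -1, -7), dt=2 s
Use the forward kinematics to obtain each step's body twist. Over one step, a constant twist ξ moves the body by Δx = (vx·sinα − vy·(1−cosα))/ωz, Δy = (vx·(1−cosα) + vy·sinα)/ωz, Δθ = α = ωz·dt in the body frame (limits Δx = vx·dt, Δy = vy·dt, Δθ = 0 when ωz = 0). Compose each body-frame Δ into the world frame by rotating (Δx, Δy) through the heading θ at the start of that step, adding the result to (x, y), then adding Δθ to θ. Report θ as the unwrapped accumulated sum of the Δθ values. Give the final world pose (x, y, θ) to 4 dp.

step 1: ξ=(vx,vy,ωz)=(-0.2906, 0.0094, -0.2946), dt=1.5 → body Δ=(-0.4188, 0.1084, -0.4420) → world pose (-0.4188, 0.1084, -0.4420)
step 2: ξ=(vx,vy,ωz)=(-0.1313, 0.1875, -0.0536), dt=2.0 → body Δ=(-0.2419, 0.3883, -0.1071) → world pose (-0.4714, 0.5629, -0.5491)
step 3: ξ=(vx,vy,ωz)=(-0.2719, -0.1219, -0.0804), dt=1.2 → body Δ=(-0.3328, -0.1303, -0.0964) → world pose (-0.8233, 0.6254, -0.6455)
step 4: ξ=(vx,vy,ωz)=(0.1406, 0.1219, -0.2946), dt=2.0 → body Δ=(0.3350, 0.1494, -0.5893) → world pose (-0.4658, 0.5432, -1.2348)

(-0.4658, 0.5432, -1.2348)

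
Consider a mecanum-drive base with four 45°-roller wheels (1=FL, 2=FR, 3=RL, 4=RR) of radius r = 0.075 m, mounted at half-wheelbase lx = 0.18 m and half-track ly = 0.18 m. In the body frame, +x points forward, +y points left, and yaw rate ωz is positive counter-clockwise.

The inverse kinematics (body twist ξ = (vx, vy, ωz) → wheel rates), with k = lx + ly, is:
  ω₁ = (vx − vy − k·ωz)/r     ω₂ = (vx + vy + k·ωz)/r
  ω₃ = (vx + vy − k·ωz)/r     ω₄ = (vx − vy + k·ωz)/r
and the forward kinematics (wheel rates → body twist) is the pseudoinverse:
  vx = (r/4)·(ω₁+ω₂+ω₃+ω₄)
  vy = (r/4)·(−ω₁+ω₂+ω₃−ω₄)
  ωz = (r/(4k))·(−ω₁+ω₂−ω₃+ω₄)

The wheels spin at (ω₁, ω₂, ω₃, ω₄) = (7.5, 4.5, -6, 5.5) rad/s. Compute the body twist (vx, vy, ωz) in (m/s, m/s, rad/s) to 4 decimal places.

(0.2156, -0.2719, 0.4427)

k = lx + ly = 0.18 + 0.18 = 0.3600
ω₁+ω₂+ω₃+ω₄ = 11.5000  →  vx = (0.075/4)·11.5000 = 0.2156
−ω₁+ω₂+ω₃−ω₄ = -14.5000  →  vy = (0.075/4)·-14.5000 = -0.2719
−ω₁+ω₂−ω₃+ω₄ = 8.5000  →  ωz = (0.075/1.4400)·8.5000 = 0.4427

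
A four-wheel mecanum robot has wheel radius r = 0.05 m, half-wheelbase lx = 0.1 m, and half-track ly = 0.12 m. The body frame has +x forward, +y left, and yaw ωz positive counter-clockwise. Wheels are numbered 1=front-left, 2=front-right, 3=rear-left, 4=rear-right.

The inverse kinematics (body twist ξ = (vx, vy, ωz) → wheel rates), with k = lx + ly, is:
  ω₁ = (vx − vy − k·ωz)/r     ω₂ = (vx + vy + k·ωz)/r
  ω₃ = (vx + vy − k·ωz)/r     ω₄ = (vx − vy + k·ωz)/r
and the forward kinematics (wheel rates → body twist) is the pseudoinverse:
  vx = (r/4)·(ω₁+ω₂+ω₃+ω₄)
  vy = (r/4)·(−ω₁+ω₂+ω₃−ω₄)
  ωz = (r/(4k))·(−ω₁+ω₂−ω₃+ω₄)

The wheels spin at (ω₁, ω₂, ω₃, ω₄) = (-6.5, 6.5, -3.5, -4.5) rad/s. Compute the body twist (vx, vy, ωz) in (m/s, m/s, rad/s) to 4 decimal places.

(-0.1000, 0.1750, 0.6818)

k = lx + ly = 0.1 + 0.12 = 0.2200
ω₁+ω₂+ω₃+ω₄ = -8.0000  →  vx = (0.05/4)·-8.0000 = -0.1000
−ω₁+ω₂+ω₃−ω₄ = 14.0000  →  vy = (0.05/4)·14.0000 = 0.1750
−ω₁+ω₂−ω₃+ω₄ = 12.0000  →  ωz = (0.05/0.8800)·12.0000 = 0.6818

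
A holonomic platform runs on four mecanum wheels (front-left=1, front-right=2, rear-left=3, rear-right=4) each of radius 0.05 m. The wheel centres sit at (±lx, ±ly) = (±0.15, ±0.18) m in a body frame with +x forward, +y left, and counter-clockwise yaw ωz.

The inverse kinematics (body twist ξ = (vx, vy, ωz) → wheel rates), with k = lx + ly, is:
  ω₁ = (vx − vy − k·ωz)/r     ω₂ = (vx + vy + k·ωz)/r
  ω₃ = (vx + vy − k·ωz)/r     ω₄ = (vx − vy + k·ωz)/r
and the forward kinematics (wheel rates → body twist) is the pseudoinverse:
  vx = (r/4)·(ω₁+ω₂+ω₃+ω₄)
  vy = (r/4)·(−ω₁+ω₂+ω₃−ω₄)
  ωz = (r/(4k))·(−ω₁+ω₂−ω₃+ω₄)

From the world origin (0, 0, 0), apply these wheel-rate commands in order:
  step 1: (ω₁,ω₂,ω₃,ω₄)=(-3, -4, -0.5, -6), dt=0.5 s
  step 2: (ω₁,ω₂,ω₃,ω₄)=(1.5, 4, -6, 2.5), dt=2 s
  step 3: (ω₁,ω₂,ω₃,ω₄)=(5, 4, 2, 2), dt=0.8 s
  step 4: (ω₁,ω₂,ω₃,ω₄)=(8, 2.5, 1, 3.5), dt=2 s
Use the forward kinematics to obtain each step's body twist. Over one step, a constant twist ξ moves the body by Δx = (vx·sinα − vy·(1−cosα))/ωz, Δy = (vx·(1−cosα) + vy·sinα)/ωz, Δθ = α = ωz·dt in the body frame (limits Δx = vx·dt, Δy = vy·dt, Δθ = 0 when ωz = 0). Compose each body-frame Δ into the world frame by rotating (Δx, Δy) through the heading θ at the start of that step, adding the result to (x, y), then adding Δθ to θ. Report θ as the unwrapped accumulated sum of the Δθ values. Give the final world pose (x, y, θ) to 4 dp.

(0.5353, 0.0157, 0.4527)

step 1: ξ=(vx,vy,ωz)=(-0.1688, 0.0563, -0.2462), dt=0.5 → body Δ=(-0.0824, 0.0332, -0.1231) → world pose (-0.0824, 0.0332, -0.1231)
step 2: ξ=(vx,vy,ωz)=(0.0250, -0.0750, 0.4167), dt=2.0 → body Δ=(0.1034, -0.1136, 0.8333) → world pose (0.0062, -0.0922, 0.7102)
step 3: ξ=(vx,vy,ωz)=(0.1625, -0.0125, -0.0379), dt=0.8 → body Δ=(0.1298, -0.0120, -0.0303) → world pose (0.1125, -0.0166, 0.6799)
step 4: ξ=(vx,vy,ωz)=(0.1875, -0.1000, -0.1136), dt=2.0 → body Δ=(0.3492, -0.2407, -0.2273) → world pose (0.5353, 0.0157, 0.4527)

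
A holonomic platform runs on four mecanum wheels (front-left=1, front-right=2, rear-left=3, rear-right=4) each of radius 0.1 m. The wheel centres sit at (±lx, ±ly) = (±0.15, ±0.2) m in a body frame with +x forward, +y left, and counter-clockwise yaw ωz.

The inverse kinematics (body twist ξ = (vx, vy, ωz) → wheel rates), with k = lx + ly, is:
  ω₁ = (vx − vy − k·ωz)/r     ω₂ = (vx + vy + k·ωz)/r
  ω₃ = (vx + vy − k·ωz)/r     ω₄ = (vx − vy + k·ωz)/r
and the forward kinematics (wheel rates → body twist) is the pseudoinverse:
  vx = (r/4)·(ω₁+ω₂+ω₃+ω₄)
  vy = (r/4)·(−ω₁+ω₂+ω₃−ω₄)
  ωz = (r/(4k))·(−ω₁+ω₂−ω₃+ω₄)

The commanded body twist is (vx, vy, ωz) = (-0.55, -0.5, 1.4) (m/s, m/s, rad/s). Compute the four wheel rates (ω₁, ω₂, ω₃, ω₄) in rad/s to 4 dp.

k = lx + ly = 0.15 + 0.2 = 0.3500;  k·ωz = 0.3500·1.4 = 0.4900
ω₁ (FL) = (vx − vy − k·ωz)/r = -0.5400/0.1 = -5.4000
ω₂ (FR) = (vx + vy + k·ωz)/r = -0.5600/0.1 = -5.6000
ω₃ (RL) = (vx + vy − k·ωz)/r = -1.5400/0.1 = -15.4000
ω₄ (RR) = (vx − vy + k·ωz)/r = 0.4400/0.1 = 4.4000

(-5.4000, -5.6000, -15.4000, 4.4000)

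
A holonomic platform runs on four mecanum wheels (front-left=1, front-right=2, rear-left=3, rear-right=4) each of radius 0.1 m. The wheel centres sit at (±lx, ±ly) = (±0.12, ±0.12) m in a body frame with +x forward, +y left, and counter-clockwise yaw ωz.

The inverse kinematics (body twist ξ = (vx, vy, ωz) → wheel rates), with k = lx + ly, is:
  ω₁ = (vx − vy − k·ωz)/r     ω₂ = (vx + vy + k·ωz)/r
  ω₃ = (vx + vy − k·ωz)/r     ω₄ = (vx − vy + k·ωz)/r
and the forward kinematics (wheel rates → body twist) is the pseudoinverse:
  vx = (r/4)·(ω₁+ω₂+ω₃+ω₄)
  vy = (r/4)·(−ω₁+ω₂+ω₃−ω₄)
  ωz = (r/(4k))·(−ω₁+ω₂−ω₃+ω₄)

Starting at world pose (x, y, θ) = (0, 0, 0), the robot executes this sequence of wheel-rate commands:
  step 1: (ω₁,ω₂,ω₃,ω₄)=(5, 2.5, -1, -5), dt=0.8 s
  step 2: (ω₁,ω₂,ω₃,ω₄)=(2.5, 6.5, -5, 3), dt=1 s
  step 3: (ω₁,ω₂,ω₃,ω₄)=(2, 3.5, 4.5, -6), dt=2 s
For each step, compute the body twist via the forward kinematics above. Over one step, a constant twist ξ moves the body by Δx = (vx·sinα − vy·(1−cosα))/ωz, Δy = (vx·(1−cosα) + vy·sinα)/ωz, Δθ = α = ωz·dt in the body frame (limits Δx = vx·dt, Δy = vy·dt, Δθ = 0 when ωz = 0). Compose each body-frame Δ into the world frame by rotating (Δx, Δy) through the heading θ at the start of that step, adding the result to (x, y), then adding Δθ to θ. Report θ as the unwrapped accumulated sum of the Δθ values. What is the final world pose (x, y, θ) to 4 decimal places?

step 1: ξ=(vx,vy,ωz)=(0.0375, 0.0375, -0.6771), dt=0.8 → body Δ=(0.0365, 0.0206, -0.5417) → world pose (0.0365, 0.0206, -0.5417)
step 2: ξ=(vx,vy,ωz)=(0.1750, -0.1000, 1.2500), dt=1.0 → body Δ=(0.1876, 0.0199, 1.2500) → world pose (0.2075, -0.0590, 0.7083)
step 3: ξ=(vx,vy,ωz)=(0.1000, 0.3000, -0.9375), dt=2.0 → body Δ=(0.5176, 0.1667, -1.8750) → world pose (0.4922, 0.4043, -1.1667)

(0.4922, 0.4043, -1.1667)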